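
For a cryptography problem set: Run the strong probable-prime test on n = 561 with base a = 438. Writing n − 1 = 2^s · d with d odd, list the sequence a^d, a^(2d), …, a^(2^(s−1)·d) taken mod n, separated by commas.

n − 1 = 560 = 2^4 · 35, so s = 4 and d = 35.
x_0 = 438^35 mod 561 = 276.
x_1 = 276^2 mod 561 = 441.
x_2 = 441^2 mod 561 = 375.
x_3 = 375^2 mod 561 = 375.

276, 441, 375, 375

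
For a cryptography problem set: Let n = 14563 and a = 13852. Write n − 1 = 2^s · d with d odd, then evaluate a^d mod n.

n − 1 = 14562 = 2^1 · 7281, so s = 1 and d = 7281.
13852^7281 mod 14563 = 14562.

14562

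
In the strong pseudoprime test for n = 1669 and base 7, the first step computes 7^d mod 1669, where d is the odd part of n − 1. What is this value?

1449

n − 1 = 1668 = 2^2 · 417, so s = 2 and d = 417.
By repeated squaring, 7^417 ≡ 1449 (mod 1669).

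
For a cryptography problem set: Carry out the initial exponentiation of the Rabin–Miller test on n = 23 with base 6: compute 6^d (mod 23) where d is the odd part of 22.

1

n − 1 = 22 = 2^1 · 11, so s = 1 and d = 11.
6^11 mod 23 = 1.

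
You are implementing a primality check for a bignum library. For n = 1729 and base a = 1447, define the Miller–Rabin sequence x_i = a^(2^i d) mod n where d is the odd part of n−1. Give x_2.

n − 1 = 1728 = 2^6 · 27, so s = 6 and d = 27.
Repeated squaring mod 1729: 1447^1 ≡ 1447, 1447^2 ≡ 1719, 1447^4 ≡ 100, 1447^8 ≡ 1355, 1447^16 ≡ 1556.
27 = 16 + 8 + 2 + 1, so 1447^27 ≡ 1556·1355·1719·1447 ≡ 1728 (mod 1729).
x_0 = 1728.
x_1 = 1728^2 mod 1729 = 1.
x_2 = 1^2 mod 1729 = 1.

1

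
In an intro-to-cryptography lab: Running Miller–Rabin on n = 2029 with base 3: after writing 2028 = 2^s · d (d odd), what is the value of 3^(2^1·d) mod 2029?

n − 1 = 2028 = 2^2 · 507, so s = 2 and d = 507.
x_0 = 3^507 mod 2029 = 1.
x_1 = 1^2 mod 2029 = 1.

1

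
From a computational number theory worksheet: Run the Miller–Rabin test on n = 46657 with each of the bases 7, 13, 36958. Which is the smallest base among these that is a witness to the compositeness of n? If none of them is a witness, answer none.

7

n − 1 = 46656 = 2^6 · 729, so s = 6 and d = 729.
Base 7: x_0 = 7^729 mod 46657 = 31858. x_0 is neither 1 nor 46656, so continue squaring. x_1 = 31858^2 mod 46657 = 2443. x_2 = 2443^2 mod 46657 = 42810. x_3 = 42810^2 mod 46657 = 9140. x_4 = 9140^2 mod 46657 = 23570. x_5 = 23570^2 mod 46657 = 1. x_5 = 1 but x_4 ≠ ±1, a nontrivial square root of 1 — 7 is a witness and 46657 is composite.
Base 13: x_0 = 13^729 mod 46657 = 35230. x_0 is neither 1 nor 46656, so continue squaring. x_1 = 35230^2 mod 46657 = 30043. x_2 = 30043^2 mod 46657 = 2184. x_3 = 2184^2 mod 46657 = 10842. x_4 = 10842^2 mod 46657 = 19981. x_5 = 19981^2 mod 46657 = 43069. Reached i = s−1 = 5 without hitting −1: 13 is a Miller–Rabin witness and 46657 is composite.
Base 36958: x_0 = 36958^729 mod 46657 = 5433. x_0 is neither 1 nor 46656, so continue squaring. x_1 = 5433^2 mod 46657 = 30265. x_2 = 30265^2 mod 46657 = 1. x_2 = 1 but x_1 ≠ ±1, a nontrivial square root of 1 — 36958 is a witness and 46657 is composite.
The smallest witness among the given bases is 7.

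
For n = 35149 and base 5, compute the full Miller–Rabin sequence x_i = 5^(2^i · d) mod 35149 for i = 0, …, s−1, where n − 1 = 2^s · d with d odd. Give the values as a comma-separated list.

35148, 1

n − 1 = 35148 = 2^2 · 8787, so s = 2 and d = 8787.
x_0 = 5^8787 mod 35149 = 35148.
x_1 = 35148^2 mod 35149 = 1.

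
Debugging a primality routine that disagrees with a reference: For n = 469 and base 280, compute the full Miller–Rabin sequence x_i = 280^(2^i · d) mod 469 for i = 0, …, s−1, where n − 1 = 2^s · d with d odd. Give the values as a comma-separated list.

n − 1 = 468 = 2^2 · 117, so s = 2 and d = 117.
x_0 = 280^117 mod 469 = 259.
x_1 = 259^2 mod 469 = 14.

259, 14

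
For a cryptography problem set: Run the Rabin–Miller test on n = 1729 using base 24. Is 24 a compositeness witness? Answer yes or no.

yes

n − 1 = 1728 = 2^6 · 27, so s = 6 and d = 27.
By repeated squaring, 24^27 ≡ 1084 (mod 1729).
x_0 = 24^27 mod 1729 = 1084.
x_0 is neither 1 nor 1728, so continue squaring.
x_1 = 1084^2 mod 1729 = 1065.
x_2 = 1065^2 mod 1729 = 1.
x_2 = 1 but x_1 ≠ ±1, a nontrivial square root of 1 — 24 is a witness and 1729 is composite.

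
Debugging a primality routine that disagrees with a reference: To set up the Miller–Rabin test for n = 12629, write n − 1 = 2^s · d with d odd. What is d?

3157

Halving: 12628 → 6314 → 3157; 3157 is odd.
So 12628 = 2^2 · 3157.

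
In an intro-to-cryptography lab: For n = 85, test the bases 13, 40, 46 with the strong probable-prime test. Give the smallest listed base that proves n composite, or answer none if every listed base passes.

n − 1 = 84 = 2^2 · 21, so s = 2 and d = 21.
Base 13: x_0 = 13^21 mod 85 = 13. x_0 is neither 1 nor 84, so continue squaring. x_1 = 13^2 mod 85 = 84. x_1 ≡ −1, so 13 is not a witness.
Base 40: x_0 = 40^21 mod 85 = 75. x_0 is neither 1 nor 84, so continue squaring. x_1 = 75^2 mod 85 = 15. Reached i = s−1 = 1 without hitting −1: 40 is a Miller–Rabin witness and 85 is composite.
Base 46: x_0 = 46^21 mod 85 = 71. x_0 is neither 1 nor 84, so continue squaring. x_1 = 71^2 mod 85 = 26. Reached i = s−1 = 1 without hitting −1: 46 is a Miller–Rabin witness and 85 is composite.
The smallest witness among the given bases is 40.

40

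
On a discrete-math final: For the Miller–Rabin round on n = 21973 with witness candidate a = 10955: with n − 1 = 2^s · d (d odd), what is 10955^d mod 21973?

18340

n − 1 = 21972 = 2^2 · 5493, so s = 2 and d = 5493.
Repeated squaring mod 21973: 10955^1 ≡ 10955, 10955^2 ≡ 17472, 10955^4 ≡ 21868, 10955^8 ≡ 11025, 10955^16 ≡ 17962, 10955^32 ≡ 3885, 10955^64 ≡ 19747, 10955^128 ≡ 11151, 10955^256 ≡ 21567, 10955^512 ≡ 11025, 10955^1024 ≡ 17962, 10955^2048 ≡ 3885, 10955^4096 ≡ 19747.
5493 = 4096 + 1024 + 256 + 64 + 32 + 16 + 4 + 1, so 10955^5493 ≡ 19747·17962·21567·19747·3885·17962·21868·10955 ≡ 18340 (mod 21973).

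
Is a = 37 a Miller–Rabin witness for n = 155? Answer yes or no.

n − 1 = 154 = 2^1 · 77, so s = 1 and d = 77.
Repeated squaring mod 155: 37^1 ≡ 37, 37^2 ≡ 129, 37^4 ≡ 56, 37^8 ≡ 36, 37^16 ≡ 56, 37^32 ≡ 36, 37^64 ≡ 56.
77 = 64 + 8 + 4 + 1, so 37^77 ≡ 56·36·56·37 ≡ 57 (mod 155).
x_0 = 37^77 mod 155 = 57.
x_0 ∉ {1, 154} and s = 1, so 37 is a Miller–Rabin witness and 155 is composite.

yes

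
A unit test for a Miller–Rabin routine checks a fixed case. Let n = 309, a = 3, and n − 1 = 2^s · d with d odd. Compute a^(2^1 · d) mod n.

n − 1 = 308 = 2^2 · 77, so s = 2 and d = 77.
x_0 = 3^77 mod 309 = 216.
x_1 = 216^2 mod 309 = 306.

306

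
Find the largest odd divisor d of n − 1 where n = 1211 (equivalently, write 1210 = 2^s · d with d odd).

605

Halving: 1210 → 605; 605 is odd.
So 1210 = 2^1 · 605.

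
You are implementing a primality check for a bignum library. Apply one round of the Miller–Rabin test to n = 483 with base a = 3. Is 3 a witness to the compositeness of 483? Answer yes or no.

yes

n − 1 = 482 = 2^1 · 241, so s = 1 and d = 241.
x_0 = 3^241 mod 483 = 192.
x_0 ∉ {1, 482} and s = 1, so 3 is a Miller–Rabin witness and 483 is composite.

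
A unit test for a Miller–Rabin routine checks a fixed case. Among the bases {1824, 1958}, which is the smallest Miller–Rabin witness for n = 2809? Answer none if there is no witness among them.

n − 1 = 2808 = 2^3 · 351, so s = 3 and d = 351.
Base 1824: x_0 = 1824^351 mod 2809 = 2309. x_0 is neither 1 nor 2808, so continue squaring. x_1 = 2309^2 mod 2809 = 2808. x_1 ≡ −1, so 1824 is not a witness.
Base 1958: x_0 = 1958^351 mod 2809 = 2309. x_0 is neither 1 nor 2808, so continue squaring. x_1 = 2309^2 mod 2809 = 2808. x_1 ≡ −1, so 1958 is not a witness.
No listed base is a witness for 2809.

none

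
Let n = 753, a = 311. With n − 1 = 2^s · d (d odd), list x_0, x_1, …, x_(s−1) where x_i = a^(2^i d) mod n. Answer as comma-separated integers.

n − 1 = 752 = 2^4 · 47, so s = 4 and d = 47.
x_0 = 311^47 mod 753 = 344.
x_1 = 344^2 mod 753 = 115.
x_2 = 115^2 mod 753 = 424.
x_3 = 424^2 mod 753 = 562.

344, 115, 424, 562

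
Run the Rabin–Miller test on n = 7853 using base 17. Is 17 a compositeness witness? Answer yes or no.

n − 1 = 7852 = 2^2 · 1963, so s = 2 and d = 1963.
x_0 = 17^1963 mod 7853 = 7852.
x_0 = 7852 ≡ −1, so 17 is not a witness.

no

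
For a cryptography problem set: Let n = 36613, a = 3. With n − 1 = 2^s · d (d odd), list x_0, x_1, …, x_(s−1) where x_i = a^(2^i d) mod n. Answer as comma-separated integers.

n − 1 = 36612 = 2^2 · 9153, so s = 2 and d = 9153.
x_0 = 3^9153 mod 36613 = 15009.
x_1 = 15009^2 mod 36613 = 26905.

15009, 26905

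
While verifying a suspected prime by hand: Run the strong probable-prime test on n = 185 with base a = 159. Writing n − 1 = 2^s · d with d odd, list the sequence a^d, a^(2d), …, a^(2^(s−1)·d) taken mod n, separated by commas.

64, 26, 121

n − 1 = 184 = 2^3 · 23, so s = 3 and d = 23.
x_0 = 159^23 mod 185 = 64.
x_1 = 64^2 mod 185 = 26.
x_2 = 26^2 mod 185 = 121.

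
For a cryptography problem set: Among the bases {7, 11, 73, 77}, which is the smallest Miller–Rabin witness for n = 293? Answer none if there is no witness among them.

n − 1 = 292 = 2^2 · 73, so s = 2 and d = 73.
Base 7: x_0 = 7^73 mod 293 = 138. x_0 is neither 1 nor 292, so continue squaring. x_1 = 138^2 mod 293 = 292. x_1 ≡ −1, so 7 is not a witness.
Base 11: x_0 = 11^73 mod 293 = 155. x_0 is neither 1 nor 292, so continue squaring. x_1 = 155^2 mod 293 = 292. x_1 ≡ −1, so 11 is not a witness.
Base 73: x_0 = 73^73 mod 293 = 1. x_0 = 1, so 73 is not a witness.
Base 77: x_0 = 77^73 mod 293 = 1. x_0 = 1, so 77 is not a witness.
No listed base is a witness for 293.

none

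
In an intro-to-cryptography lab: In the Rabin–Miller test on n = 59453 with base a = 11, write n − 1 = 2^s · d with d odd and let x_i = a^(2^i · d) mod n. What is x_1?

n − 1 = 59452 = 2^2 · 14863, so s = 2 and d = 14863.
x_0 = 11^14863 mod 59453 = 1.
x_1 = 1^2 mod 59453 = 1.

1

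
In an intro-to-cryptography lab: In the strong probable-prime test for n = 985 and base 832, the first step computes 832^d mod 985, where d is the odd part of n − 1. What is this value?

n − 1 = 984 = 2^3 · 123, so s = 3 and d = 123.
Repeated squaring mod 985: 832^1 ≡ 832, 832^2 ≡ 754, 832^4 ≡ 171, 832^8 ≡ 676, 832^16 ≡ 921, 832^32 ≡ 156, 832^64 ≡ 696.
123 = 64 + 32 + 16 + 8 + 2 + 1, so 832^123 ≡ 696·156·921·676·754·832 ≡ 793 (mod 985).

793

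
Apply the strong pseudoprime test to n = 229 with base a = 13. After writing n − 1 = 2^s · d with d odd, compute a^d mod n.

122

n − 1 = 228 = 2^2 · 57, so s = 2 and d = 57.
Repeated squaring mod 229: 13^1 ≡ 13, 13^2 ≡ 169, 13^4 ≡ 165, 13^8 ≡ 203, 13^16 ≡ 218, 13^32 ≡ 121.
57 = 32 + 16 + 8 + 1, so 13^57 ≡ 121·218·203·13 ≡ 122 (mod 229).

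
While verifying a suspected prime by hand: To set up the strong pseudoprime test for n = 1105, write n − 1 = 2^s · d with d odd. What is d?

69

Halving: 1104 → 552 → 276 → 138 → 69; 69 is odd.
So 1104 = 2^4 · 69.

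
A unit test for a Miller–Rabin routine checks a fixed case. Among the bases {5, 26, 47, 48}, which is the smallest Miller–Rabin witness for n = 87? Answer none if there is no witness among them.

5

n − 1 = 86 = 2^1 · 43, so s = 1 and d = 43.
Base 5: x_0 = 5^43 mod 87 = 5. x_0 ∉ {1, 86} and s = 1, so 5 is a Miller–Rabin witness and 87 is composite.
Base 26: x_0 = 26^43 mod 87 = 32. x_0 ∉ {1, 86} and s = 1, so 26 is a Miller–Rabin witness and 87 is composite.
Base 47: x_0 = 47^43 mod 87 = 11. x_0 ∉ {1, 86} and s = 1, so 47 is a Miller–Rabin witness and 87 is composite.
Base 48: x_0 = 48^43 mod 87 = 39. x_0 ∉ {1, 86} and s = 1, so 48 is a Miller–Rabin witness and 87 is composite.
The smallest witness among the given bases is 5.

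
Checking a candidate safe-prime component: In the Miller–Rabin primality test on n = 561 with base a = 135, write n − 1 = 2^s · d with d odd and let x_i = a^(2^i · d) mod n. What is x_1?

n − 1 = 560 = 2^4 · 35, so s = 4 and d = 35.
Repeated squaring mod 561: 135^1 ≡ 135, 135^2 ≡ 273, 135^4 ≡ 477, 135^8 ≡ 324, 135^16 ≡ 69, 135^32 ≡ 273.
35 = 32 + 2 + 1, so 135^35 ≡ 273·273·135 ≡ 441 (mod 561).
x_0 = 441.
x_1 = 441^2 mod 561 = 375.

375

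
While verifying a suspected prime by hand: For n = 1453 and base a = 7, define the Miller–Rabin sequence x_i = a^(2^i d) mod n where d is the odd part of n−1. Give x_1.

1

n − 1 = 1452 = 2^2 · 363, so s = 2 and d = 363.
x_0 = 7^363 mod 1453 = 1.
x_1 = 1^2 mod 1453 = 1.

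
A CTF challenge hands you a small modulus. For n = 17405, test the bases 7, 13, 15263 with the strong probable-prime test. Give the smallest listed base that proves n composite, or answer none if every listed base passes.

7

n − 1 = 17404 = 2^2 · 4351, so s = 2 and d = 4351.
Base 7: x_0 = 7^4351 mod 17405 = 833. x_0 is neither 1 nor 17404, so continue squaring. x_1 = 833^2 mod 17405 = 15094. Reached i = s−1 = 1 without hitting −1: 7 is a Miller–Rabin witness and 17405 is composite.
Base 13: x_0 = 13^4351 mod 17405 = 6857. x_0 is neither 1 nor 17404, so continue squaring. x_1 = 6857^2 mod 17405 = 7544. Reached i = s−1 = 1 without hitting −1: 13 is a Miller–Rabin witness and 17405 is composite.
Base 15263: x_0 = 15263^4351 mod 17405 = 16797. x_0 is neither 1 nor 17404, so continue squaring. x_1 = 16797^2 mod 17405 = 4159. Reached i = s−1 = 1 without hitting −1: 15263 is a Miller–Rabin witness and 17405 is composite.
The smallest witness among the given bases is 7.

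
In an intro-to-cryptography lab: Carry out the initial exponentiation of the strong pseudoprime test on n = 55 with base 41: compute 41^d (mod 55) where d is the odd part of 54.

46

n − 1 = 54 = 2^1 · 27, so s = 1 and d = 27.
Repeated squaring mod 55: 41^1 ≡ 41, 41^2 ≡ 31, 41^4 ≡ 26, 41^8 ≡ 16, 41^16 ≡ 36.
27 = 16 + 8 + 2 + 1, so 41^27 ≡ 36·16·31·41 ≡ 46 (mod 55).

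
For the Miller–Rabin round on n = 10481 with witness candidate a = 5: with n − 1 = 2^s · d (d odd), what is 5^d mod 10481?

n − 1 = 10480 = 2^4 · 655, so s = 4 and d = 655.
5^655 mod 10481 = 6358.

6358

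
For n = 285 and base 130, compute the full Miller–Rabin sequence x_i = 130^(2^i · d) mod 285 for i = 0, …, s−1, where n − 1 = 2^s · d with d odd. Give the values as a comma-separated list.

n − 1 = 284 = 2^2 · 71, so s = 2 and d = 71.
x_0 = 130^71 mod 285 = 25.
x_1 = 25^2 mod 285 = 55.

25, 55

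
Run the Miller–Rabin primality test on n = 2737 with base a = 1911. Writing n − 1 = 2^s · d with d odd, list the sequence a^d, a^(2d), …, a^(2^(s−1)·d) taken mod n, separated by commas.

133, 1267, 1407, 798

n − 1 = 2736 = 2^4 · 171, so s = 4 and d = 171.
x_0 = 1911^171 mod 2737 = 133.
x_1 = 133^2 mod 2737 = 1267.
x_2 = 1267^2 mod 2737 = 1407.
x_3 = 1407^2 mod 2737 = 798.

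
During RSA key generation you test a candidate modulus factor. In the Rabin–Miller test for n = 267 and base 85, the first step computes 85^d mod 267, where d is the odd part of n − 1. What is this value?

n − 1 = 266 = 2^1 · 133, so s = 1 and d = 133.
Repeated squaring mod 267: 85^1 ≡ 85, 85^2 ≡ 16, 85^4 ≡ 256, 85^8 ≡ 121, 85^16 ≡ 223, 85^32 ≡ 67, 85^64 ≡ 217, 85^128 ≡ 97.
133 = 128 + 4 + 1, so 85^133 ≡ 97·256·85 ≡ 85 (mod 267).

85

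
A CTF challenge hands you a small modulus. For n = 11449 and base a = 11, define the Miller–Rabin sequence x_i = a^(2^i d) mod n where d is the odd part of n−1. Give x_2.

6635

n − 1 = 11448 = 2^3 · 1431, so s = 3 and d = 1431.
x_0 = 11^1431 mod 11449 = 7384.
x_1 = 7384^2 mod 11449 = 3318.
x_2 = 3318^2 mod 11449 = 6635.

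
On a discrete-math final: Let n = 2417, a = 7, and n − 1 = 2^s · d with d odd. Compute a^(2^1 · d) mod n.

2416

n − 1 = 2416 = 2^4 · 151, so s = 4 and d = 151.
Repeated squaring mod 2417: 7^1 ≡ 7, 7^2 ≡ 49, 7^4 ≡ 2401, 7^8 ≡ 256, 7^16 ≡ 277, 7^32 ≡ 1802, 7^64 ≡ 1173, 7^128 ≡ 656.
151 = 128 + 16 + 4 + 2 + 1, so 7^151 ≡ 656·277·2401·49·7 ≡ 1825 (mod 2417).
x_0 = 1825.
x_1 = 1825^2 mod 2417 = 2416.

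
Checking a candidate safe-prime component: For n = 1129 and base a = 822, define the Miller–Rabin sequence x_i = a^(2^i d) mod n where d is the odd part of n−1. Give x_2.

1128

n − 1 = 1128 = 2^3 · 141, so s = 3 and d = 141.
x_0 = 822^141 mod 1129 = 437.
x_1 = 437^2 mod 1129 = 168.
x_2 = 168^2 mod 1129 = 1128.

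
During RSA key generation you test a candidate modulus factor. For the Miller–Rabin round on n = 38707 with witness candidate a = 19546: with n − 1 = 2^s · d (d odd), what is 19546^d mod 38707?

n − 1 = 38706 = 2^1 · 19353, so s = 1 and d = 19353.
19546^19353 mod 38707 = 1.

1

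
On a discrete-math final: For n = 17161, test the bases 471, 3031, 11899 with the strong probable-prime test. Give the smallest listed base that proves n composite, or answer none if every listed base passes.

n − 1 = 17160 = 2^3 · 2145, so s = 3 and d = 2145.
Base 471: x_0 = 471^2145 mod 17161 = 1440. x_0 is neither 1 nor 17160, so continue squaring. x_1 = 1440^2 mod 17161 = 14280. x_2 = 14280^2 mod 17161 = 11398. Reached i = s−1 = 2 without hitting −1: 471 is a Miller–Rabin witness and 17161 is composite.
Base 3031: x_0 = 3031^2145 mod 17161 = 12182. x_0 is neither 1 nor 17160, so continue squaring. x_1 = 12182^2 mod 17161 = 9957. x_2 = 9957^2 mod 17161 = 2752. Reached i = s−1 = 2 without hitting −1: 3031 is a Miller–Rabin witness and 17161 is composite.
Base 11899: x_0 = 11899^2145 mod 17161 = 9564. x_0 is neither 1 nor 17160, so continue squaring. x_1 = 9564^2 mod 17161 = 1966. x_2 = 1966^2 mod 17161 = 3931. Reached i = s−1 = 2 without hitting −1: 11899 is a Miller–Rabin witness and 17161 is composite.
The smallest witness among the given bases is 471.

471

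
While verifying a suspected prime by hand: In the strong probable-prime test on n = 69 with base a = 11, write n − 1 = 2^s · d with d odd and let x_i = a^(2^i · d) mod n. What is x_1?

n − 1 = 68 = 2^2 · 17, so s = 2 and d = 17.
Repeated squaring mod 69: 11^1 ≡ 11, 11^2 ≡ 52, 11^4 ≡ 13, 11^8 ≡ 31, 11^16 ≡ 64.
17 = 16 + 1, so 11^17 ≡ 64·11 ≡ 14 (mod 69).
x_0 = 14.
x_1 = 14^2 mod 69 = 58.

58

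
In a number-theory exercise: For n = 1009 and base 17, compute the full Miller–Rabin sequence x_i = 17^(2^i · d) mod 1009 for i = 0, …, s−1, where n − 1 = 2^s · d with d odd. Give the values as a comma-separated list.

830, 762, 469, 1008

n − 1 = 1008 = 2^4 · 63, so s = 4 and d = 63.
x_0 = 17^63 mod 1009 = 830.
x_1 = 830^2 mod 1009 = 762.
x_2 = 762^2 mod 1009 = 469.
x_3 = 469^2 mod 1009 = 1008.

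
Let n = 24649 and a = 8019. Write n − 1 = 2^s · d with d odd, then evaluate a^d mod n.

2670

n − 1 = 24648 = 2^3 · 3081, so s = 3 and d = 3081.
8019^3081 mod 24649 = 2670.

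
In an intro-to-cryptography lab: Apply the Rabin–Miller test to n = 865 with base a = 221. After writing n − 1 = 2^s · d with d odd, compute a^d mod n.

n − 1 = 864 = 2^5 · 27, so s = 5 and d = 27.
221^27 mod 865 = 236.

236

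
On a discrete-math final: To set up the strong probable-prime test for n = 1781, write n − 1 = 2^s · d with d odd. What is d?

Halving: 1780 → 890 → 445; 445 is odd.
So 1780 = 2^2 · 445.

445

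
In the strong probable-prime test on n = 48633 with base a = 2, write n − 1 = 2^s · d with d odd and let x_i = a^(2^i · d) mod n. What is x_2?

34024

n − 1 = 48632 = 2^3 · 6079, so s = 3 and d = 6079.
Repeated squaring mod 48633: 2^1 ≡ 2, 2^2 ≡ 4, 2^4 ≡ 16, 2^8 ≡ 256, 2^16 ≡ 16903, 2^32 ≡ 41167, 2^64 ≡ 7738, 2^128 ≡ 9421, 2^256 ≡ 16, 2^512 ≡ 256, 2^1024 ≡ 16903, 2^2048 ≡ 41167, 2^4096 ≡ 7738.
6079 = 4096 + 1024 + 512 + 256 + 128 + 32 + 16 + 8 + 4 + 2 + 1, so 2^6079 ≡ 7738·16903·256·16·9421·41167·16903·256·16·4·2 ≡ 44900 (mod 48633).
x_0 = 44900.
x_1 = 44900^2 mod 48633 = 26251.
x_2 = 26251^2 mod 48633 = 34024.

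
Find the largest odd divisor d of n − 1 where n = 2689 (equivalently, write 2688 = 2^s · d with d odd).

21

Halving: 2688 → 1344 → 672 → 336 → 168 → 84 → 42 → 21; 21 is odd.
So 2688 = 2^7 · 21.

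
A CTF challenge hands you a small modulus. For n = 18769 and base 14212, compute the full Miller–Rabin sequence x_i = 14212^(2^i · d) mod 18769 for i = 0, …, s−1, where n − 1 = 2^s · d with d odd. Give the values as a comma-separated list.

n − 1 = 18768 = 2^4 · 1173, so s = 4 and d = 1173.
x_0 = 14212^1173 mod 18769 = 9005.
x_1 = 9005^2 mod 18769 = 7945.
x_2 = 7945^2 mod 18769 = 2878.
x_3 = 2878^2 mod 18769 = 5755.

9005, 7945, 2878, 5755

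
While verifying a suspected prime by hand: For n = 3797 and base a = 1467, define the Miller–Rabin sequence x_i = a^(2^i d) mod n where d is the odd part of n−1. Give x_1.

3796

n − 1 = 3796 = 2^2 · 949, so s = 2 and d = 949.
Repeated squaring mod 3797: 1467^1 ≡ 1467, 1467^2 ≡ 2987, 1467^4 ≡ 3016, 1467^8 ≡ 2441, 1467^16 ≡ 988, 1467^32 ≡ 315, 1467^64 ≡ 503, 1467^128 ≡ 2407, 1467^256 ≡ 3224, 1467^512 ≡ 1787.
949 = 512 + 256 + 128 + 32 + 16 + 4 + 1, so 1467^949 ≡ 1787·3224·2407·315·988·3016·1467 ≡ 742 (mod 3797).
x_0 = 742.
x_1 = 742^2 mod 3797 = 3796.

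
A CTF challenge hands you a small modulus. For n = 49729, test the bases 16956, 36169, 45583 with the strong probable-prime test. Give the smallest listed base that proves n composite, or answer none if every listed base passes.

36169

n − 1 = 49728 = 2^6 · 777, so s = 6 and d = 777.
Base 16956: x_0 = 16956^777 mod 49729 = 1. x_0 = 1, so 16956 is not a witness.
Base 36169: x_0 = 36169^777 mod 49729 = 26538. x_0 is neither 1 nor 49728, so continue squaring. x_1 = 26538^2 mod 49729 = 3346. x_2 = 3346^2 mod 49729 = 6691. x_3 = 6691^2 mod 49729 = 13381. x_4 = 13381^2 mod 49729 = 26761. x_5 = 26761^2 mod 49729 = 3792. Reached i = s−1 = 5 without hitting −1: 36169 is a Miller–Rabin witness and 49729 is composite.
Base 45583: x_0 = 45583^777 mod 49729 = 5128. x_0 is neither 1 nor 49728, so continue squaring. x_1 = 5128^2 mod 49729 = 39472. x_2 = 39472^2 mod 49729 = 29214. x_3 = 29214^2 mod 49729 = 8698. x_4 = 8698^2 mod 49729 = 17395. x_5 = 17395^2 mod 49729 = 34789. Reached i = s−1 = 5 without hitting −1: 45583 is a Miller–Rabin witness and 49729 is composite.
The smallest witness among the given bases is 36169.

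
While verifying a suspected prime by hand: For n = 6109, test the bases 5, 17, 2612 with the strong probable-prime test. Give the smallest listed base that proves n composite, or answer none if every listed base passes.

n − 1 = 6108 = 2^2 · 1527, so s = 2 and d = 1527.
Base 5: x_0 = 5^1527 mod 6109 = 5678. x_0 is neither 1 nor 6108, so continue squaring. x_1 = 5678^2 mod 6109 = 2491. Reached i = s−1 = 1 without hitting −1: 5 is a Miller–Rabin witness and 6109 is composite.
Base 17: x_0 = 17^1527 mod 6109 = 2637. x_0 is neither 1 nor 6108, so continue squaring. x_1 = 2637^2 mod 6109 = 1727. Reached i = s−1 = 1 without hitting −1: 17 is a Miller–Rabin witness and 6109 is composite.
Base 2612: x_0 = 2612^1527 mod 6109 = 839. x_0 is neither 1 nor 6108, so continue squaring. x_1 = 839^2 mod 6109 = 1386. Reached i = s−1 = 1 without hitting −1: 2612 is a Miller–Rabin witness and 6109 is composite.
The smallest witness among the given bases is 5.

5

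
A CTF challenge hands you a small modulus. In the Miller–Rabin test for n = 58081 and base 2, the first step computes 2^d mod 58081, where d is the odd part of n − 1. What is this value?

n − 1 = 58080 = 2^5 · 1815, so s = 5 and d = 1815.
Repeated squaring mod 58081: 2^1 ≡ 2, 2^2 ≡ 4, 2^4 ≡ 16, 2^8 ≡ 256, 2^16 ≡ 7455, 2^32 ≡ 51589, 2^64 ≡ 37339, 2^128 ≡ 24597, 2^256 ≡ 40713, 2^512 ≡ 32791, 2^1024 ≡ 54209.
1815 = 1024 + 512 + 256 + 16 + 4 + 2 + 1, so 2^1815 ≡ 54209·32791·40713·7455·16·4·2 ≡ 12283 (mod 58081).

12283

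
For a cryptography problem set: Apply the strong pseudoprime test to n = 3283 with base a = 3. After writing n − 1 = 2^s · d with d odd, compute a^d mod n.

125

n − 1 = 3282 = 2^1 · 1641, so s = 1 and d = 1641.
3^1641 mod 3283 = 125.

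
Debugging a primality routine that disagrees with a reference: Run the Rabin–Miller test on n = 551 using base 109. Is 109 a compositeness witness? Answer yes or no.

n − 1 = 550 = 2^1 · 275, so s = 1 and d = 275.
x_0 = 109^275 mod 551 = 67.
x_0 ∉ {1, 550} and s = 1, so 109 is a Miller–Rabin witness and 551 is composite.

yes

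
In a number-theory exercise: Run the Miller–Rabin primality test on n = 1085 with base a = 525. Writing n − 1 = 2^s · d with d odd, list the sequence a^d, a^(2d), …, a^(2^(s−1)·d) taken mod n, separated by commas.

525, 35

n − 1 = 1084 = 2^2 · 271, so s = 2 and d = 271.
x_0 = 525^271 mod 1085 = 525.
x_1 = 525^2 mod 1085 = 35.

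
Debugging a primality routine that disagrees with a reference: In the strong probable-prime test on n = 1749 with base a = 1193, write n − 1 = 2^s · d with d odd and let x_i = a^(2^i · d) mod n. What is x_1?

n − 1 = 1748 = 2^2 · 437, so s = 2 and d = 437.
x_0 = 1193^437 mod 1749 = 1664.
x_1 = 1664^2 mod 1749 = 229.

229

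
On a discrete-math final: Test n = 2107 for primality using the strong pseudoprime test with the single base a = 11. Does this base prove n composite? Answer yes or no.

n − 1 = 2106 = 2^1 · 1053, so s = 1 and d = 1053.
x_0 = 11^1053 mod 2107 = 1331.
x_0 ∉ {1, 2106} and s = 1, so 11 is a Miller–Rabin witness and 2107 is composite.

yes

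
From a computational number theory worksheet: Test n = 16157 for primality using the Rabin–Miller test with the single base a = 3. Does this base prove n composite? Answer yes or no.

yes

n − 1 = 16156 = 2^2 · 4039, so s = 2 and d = 4039.
x_0 = 3^4039 mod 16157 = 2523.
x_0 is neither 1 nor 16156, so continue squaring.
x_1 = 2523^2 mod 16157 = 15828.
Reached i = s−1 = 1 without hitting −1: 3 is a Miller–Rabin witness and 16157 is composite.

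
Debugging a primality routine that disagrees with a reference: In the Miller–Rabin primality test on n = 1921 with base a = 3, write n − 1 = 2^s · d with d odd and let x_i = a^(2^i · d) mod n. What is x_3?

798

n − 1 = 1920 = 2^7 · 15, so s = 7 and d = 15.
x_0 = 3^15 mod 1921 = 958.
x_1 = 958^2 mod 1921 = 1447.
x_2 = 1447^2 mod 1921 = 1840.
x_3 = 1840^2 mod 1921 = 798.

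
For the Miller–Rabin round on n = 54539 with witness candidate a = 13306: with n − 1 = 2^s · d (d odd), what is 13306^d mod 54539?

n − 1 = 54538 = 2^1 · 27269, so s = 1 and d = 27269.
13306^27269 mod 54539 = 1.

1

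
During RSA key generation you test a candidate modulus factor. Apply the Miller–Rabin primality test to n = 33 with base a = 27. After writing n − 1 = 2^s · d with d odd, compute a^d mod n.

n − 1 = 32 = 2^5 · 1, so s = 5 and d = 1.
27^1 mod 33 = 27.

27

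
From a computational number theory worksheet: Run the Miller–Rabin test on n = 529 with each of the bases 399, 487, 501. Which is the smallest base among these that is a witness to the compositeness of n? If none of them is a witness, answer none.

n − 1 = 528 = 2^4 · 33, so s = 4 and d = 33.
Base 399: x_0 = 399^33 mod 529 = 1. x_0 = 1, so 399 is not a witness.
Base 487: x_0 = 487^33 mod 529 = 1. x_0 = 1, so 487 is not a witness.
Base 501: x_0 = 501^33 mod 529 = 1. x_0 = 1, so 501 is not a witness.
No listed base is a witness for 529.

none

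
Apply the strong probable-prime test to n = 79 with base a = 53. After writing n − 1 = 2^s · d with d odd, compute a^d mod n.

n − 1 = 78 = 2^1 · 39, so s = 1 and d = 39.
53^39 mod 79 = 78.

78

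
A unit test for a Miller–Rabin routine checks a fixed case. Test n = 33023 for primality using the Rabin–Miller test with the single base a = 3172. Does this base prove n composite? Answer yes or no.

no

n − 1 = 33022 = 2^1 · 16511, so s = 1 and d = 16511.
x_0 = 3172^16511 mod 33023 = 1.
x_0 = 1, so 3172 is not a witness.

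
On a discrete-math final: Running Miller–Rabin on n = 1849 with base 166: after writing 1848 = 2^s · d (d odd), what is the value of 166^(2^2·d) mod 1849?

904

n − 1 = 1848 = 2^3 · 231, so s = 3 and d = 231.
x_0 = 166^231 mod 1849 = 1160.
x_1 = 1160^2 mod 1849 = 1377.
x_2 = 1377^2 mod 1849 = 904.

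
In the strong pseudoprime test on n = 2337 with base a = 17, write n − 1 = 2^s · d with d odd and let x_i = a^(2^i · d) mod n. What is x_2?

187

n − 1 = 2336 = 2^5 · 73, so s = 5 and d = 73.
x_0 = 17^73 mod 2337 = 2069.
x_1 = 2069^2 mod 2337 = 1714.
x_2 = 1714^2 mod 2337 = 187.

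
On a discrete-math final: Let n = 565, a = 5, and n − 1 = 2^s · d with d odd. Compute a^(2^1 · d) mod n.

540

n − 1 = 564 = 2^2 · 141, so s = 2 and d = 141.
Repeated squaring mod 565: 5^1 ≡ 5, 5^2 ≡ 25, 5^4 ≡ 60, 5^8 ≡ 210, 5^16 ≡ 30, 5^32 ≡ 335, 5^64 ≡ 355, 5^128 ≡ 30.
141 = 128 + 8 + 4 + 1, so 5^141 ≡ 30·210·60·5 ≡ 75 (mod 565).
x_0 = 75.
x_1 = 75^2 mod 565 = 540.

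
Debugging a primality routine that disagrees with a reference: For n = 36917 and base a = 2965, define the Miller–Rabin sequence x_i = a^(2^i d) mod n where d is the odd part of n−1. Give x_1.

17918

n − 1 = 36916 = 2^2 · 9229, so s = 2 and d = 9229.
Repeated squaring mod 36917: 2965^1 ≡ 2965, 2965^2 ≡ 4979, 2965^4 ≡ 19134, 2965^8 ≡ 4067, 2965^16 ≡ 1673, 2965^32 ≡ 30154, 2965^64 ≡ 34923, 2965^128 ≡ 25917, 2965^256 ≡ 22991, 2965^512 ≡ 8475, 2965^1024 ≡ 22060, 2965^2048 ≡ 3706, 2965^4096 ≡ 1312, 2965^8192 ≡ 23162.
9229 = 8192 + 1024 + 8 + 4 + 1, so 2965^9229 ≡ 23162·22060·4067·19134·2965 ≡ 33403 (mod 36917).
x_0 = 33403.
x_1 = 33403^2 mod 36917 = 17918.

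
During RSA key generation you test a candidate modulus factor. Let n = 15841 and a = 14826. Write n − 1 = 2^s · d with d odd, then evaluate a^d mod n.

12432

n − 1 = 15840 = 2^5 · 495, so s = 5 and d = 495.
Repeated squaring mod 15841: 14826^1 ≡ 14826, 14826^2 ≡ 560, 14826^4 ≡ 12621, 14826^8 ≡ 8386, 14826^16 ≡ 6797, 14826^32 ≡ 6853, 14826^64 ≡ 10885, 14826^128 ≡ 8386, 14826^256 ≡ 6797.
495 = 256 + 128 + 64 + 32 + 8 + 4 + 2 + 1, so 14826^495 ≡ 6797·8386·10885·6853·8386·12621·560·14826 ≡ 12432 (mod 15841).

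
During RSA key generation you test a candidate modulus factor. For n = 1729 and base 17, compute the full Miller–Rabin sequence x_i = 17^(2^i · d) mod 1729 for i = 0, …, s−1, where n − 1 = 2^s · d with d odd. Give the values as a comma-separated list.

818, 1, 1, 1, 1, 1

n − 1 = 1728 = 2^6 · 27, so s = 6 and d = 27.
x_0 = 17^27 mod 1729 = 818.
x_1 = 818^2 mod 1729 = 1.
x_2 = 1^2 mod 1729 = 1.
x_3 = 1^2 mod 1729 = 1.
x_4 = 1^2 mod 1729 = 1.
x_5 = 1^2 mod 1729 = 1.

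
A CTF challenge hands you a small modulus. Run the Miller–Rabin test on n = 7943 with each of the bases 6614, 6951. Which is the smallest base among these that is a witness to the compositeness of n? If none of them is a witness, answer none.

n − 1 = 7942 = 2^1 · 3971, so s = 1 and d = 3971.
Base 6614: x_0 = 6614^3971 mod 7943 = 1330. x_0 ∉ {1, 7942} and s = 1, so 6614 is a Miller–Rabin witness and 7943 is composite.
Base 6951: x_0 = 6951^3971 mod 7943 = 7244. x_0 ∉ {1, 7942} and s = 1, so 6951 is a Miller–Rabin witness and 7943 is composite.
The smallest witness among the given bases is 6614.

6614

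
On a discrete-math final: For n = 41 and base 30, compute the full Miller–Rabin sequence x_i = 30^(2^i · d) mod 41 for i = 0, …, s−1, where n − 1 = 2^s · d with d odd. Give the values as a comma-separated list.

38, 9, 40

n − 1 = 40 = 2^3 · 5, so s = 3 and d = 5.
x_0 = 30^5 mod 41 = 38.
x_1 = 38^2 mod 41 = 9.
x_2 = 9^2 mod 41 = 40.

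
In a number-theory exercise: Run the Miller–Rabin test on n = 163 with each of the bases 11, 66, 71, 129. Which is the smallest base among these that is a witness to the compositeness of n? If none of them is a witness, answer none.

none

n − 1 = 162 = 2^1 · 81, so s = 1 and d = 81.
Base 11: x_0 = 11^81 mod 163 = 162. x_0 = 162 ≡ −1, so 11 is not a witness.
Base 66: x_0 = 66^81 mod 163 = 162. x_0 = 162 ≡ −1, so 66 is not a witness.
Base 71: x_0 = 71^81 mod 163 = 1. x_0 = 1, so 71 is not a witness.
Base 129: x_0 = 129^81 mod 163 = 162. x_0 = 162 ≡ −1, so 129 is not a witness.
No listed base is a witness for 163.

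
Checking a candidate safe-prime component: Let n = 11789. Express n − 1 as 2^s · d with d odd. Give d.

Halving: 11788 → 5894 → 2947; 2947 is odd.
So 11788 = 2^2 · 2947.

2947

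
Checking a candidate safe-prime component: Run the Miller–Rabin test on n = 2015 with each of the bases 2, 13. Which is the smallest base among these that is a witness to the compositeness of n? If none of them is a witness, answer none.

2

n − 1 = 2014 = 2^1 · 1007, so s = 1 and d = 1007.
Base 2: x_0 = 2^1007 mod 2015 = 748. x_0 ∉ {1, 2014} and s = 1, so 2 is a Miller–Rabin witness and 2015 is composite.
Base 13: x_0 = 13^1007 mod 2015 = 637. x_0 ∉ {1, 2014} and s = 1, so 13 is a Miller–Rabin witness and 2015 is composite.
The smallest witness among the given bases is 2.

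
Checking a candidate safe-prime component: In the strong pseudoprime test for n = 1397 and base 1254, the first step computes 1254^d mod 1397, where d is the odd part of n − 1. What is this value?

627

n − 1 = 1396 = 2^2 · 349, so s = 2 and d = 349.
1254^349 mod 1397 = 627.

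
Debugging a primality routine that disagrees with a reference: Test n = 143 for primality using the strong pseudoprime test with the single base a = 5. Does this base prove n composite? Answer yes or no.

n − 1 = 142 = 2^1 · 71, so s = 1 and d = 71.
x_0 = 5^71 mod 143 = 60.
x_0 ∉ {1, 142} and s = 1, so 5 is a Miller–Rabin witness and 143 is composite.

yes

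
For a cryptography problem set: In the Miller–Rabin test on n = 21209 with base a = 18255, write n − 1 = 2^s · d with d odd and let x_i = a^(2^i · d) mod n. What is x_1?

19605

n − 1 = 21208 = 2^3 · 2651, so s = 3 and d = 2651.
By repeated squaring, 18255^2651 ≡ 13881 (mod 21209).
x_0 = 13881.
x_1 = 13881^2 mod 21209 = 19605.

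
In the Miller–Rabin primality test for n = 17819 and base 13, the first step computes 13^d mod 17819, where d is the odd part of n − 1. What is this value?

n − 1 = 17818 = 2^1 · 8909, so s = 1 and d = 8909.
13^8909 mod 17819 = 12373.

12373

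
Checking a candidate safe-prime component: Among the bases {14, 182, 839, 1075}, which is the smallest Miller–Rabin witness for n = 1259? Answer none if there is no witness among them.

none

n − 1 = 1258 = 2^1 · 629, so s = 1 and d = 629.
Base 14: x_0 = 14^629 mod 1259 = 1258. x_0 = 1258 ≡ −1, so 14 is not a witness.
Base 182: x_0 = 182^629 mod 1259 = 1. x_0 = 1, so 182 is not a witness.
Base 839: x_0 = 839^629 mod 1259 = 1258. x_0 = 1258 ≡ −1, so 839 is not a witness.
Base 1075: x_0 = 1075^629 mod 1259 = 1. x_0 = 1, so 1075 is not a witness.
No listed base is a witness for 1259.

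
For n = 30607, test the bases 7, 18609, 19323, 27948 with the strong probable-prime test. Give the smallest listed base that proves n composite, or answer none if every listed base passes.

n − 1 = 30606 = 2^1 · 15303, so s = 1 and d = 15303.
Base 7: x_0 = 7^15303 mod 30607 = 25808. x_0 ∉ {1, 30606} and s = 1, so 7 is a Miller–Rabin witness and 30607 is composite.
Base 18609: x_0 = 18609^15303 mod 30607 = 1474. x_0 ∉ {1, 30606} and s = 1, so 18609 is a Miller–Rabin witness and 30607 is composite.
Base 19323: x_0 = 19323^15303 mod 30607 = 9907. x_0 ∉ {1, 30606} and s = 1, so 19323 is a Miller–Rabin witness and 30607 is composite.
Base 27948: x_0 = 27948^15303 mod 30607 = 7501. x_0 ∉ {1, 30606} and s = 1, so 27948 is a Miller–Rabin witness and 30607 is composite.
The smallest witness among the given bases is 7.

7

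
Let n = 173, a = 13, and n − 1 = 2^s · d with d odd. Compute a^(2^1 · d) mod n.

n − 1 = 172 = 2^2 · 43, so s = 2 and d = 43.
x_0 = 13^43 mod 173 = 172.
x_1 = 172^2 mod 173 = 1.

1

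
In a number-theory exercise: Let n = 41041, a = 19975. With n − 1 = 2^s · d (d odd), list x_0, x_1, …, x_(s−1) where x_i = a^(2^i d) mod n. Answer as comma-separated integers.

32768, 27182, 1, 1

n − 1 = 41040 = 2^4 · 2565, so s = 4 and d = 2565.
x_0 = 19975^2565 mod 41041 = 32768.
x_1 = 32768^2 mod 41041 = 27182.
x_2 = 27182^2 mod 41041 = 1.
x_3 = 1^2 mod 41041 = 1.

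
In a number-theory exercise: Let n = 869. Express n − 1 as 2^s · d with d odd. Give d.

217

Halving: 868 → 434 → 217; 217 is odd.
So 868 = 2^2 · 217.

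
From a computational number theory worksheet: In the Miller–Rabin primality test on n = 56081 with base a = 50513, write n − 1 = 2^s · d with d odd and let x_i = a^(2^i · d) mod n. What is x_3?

n − 1 = 56080 = 2^4 · 3505, so s = 4 and d = 3505.
By repeated squaring, 50513^3505 ≡ 43899 (mod 56081).
x_0 = 43899.
x_1 = 43899^2 mod 56081 = 10798.
x_2 = 10798^2 mod 56081 = 4405.
x_3 = 4405^2 mod 56081 = 56080.

56080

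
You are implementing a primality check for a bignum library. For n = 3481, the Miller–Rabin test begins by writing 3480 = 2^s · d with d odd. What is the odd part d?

435

Halving: 3480 → 1740 → 870 → 435; 435 is odd.
So 3480 = 2^3 · 435.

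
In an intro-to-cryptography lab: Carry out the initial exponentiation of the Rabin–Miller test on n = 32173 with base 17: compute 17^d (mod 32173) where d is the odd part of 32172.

n − 1 = 32172 = 2^2 · 8043, so s = 2 and d = 8043.
17^8043 mod 32173 = 1.

1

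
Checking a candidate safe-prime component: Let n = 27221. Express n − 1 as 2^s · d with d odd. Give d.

Halving: 27220 → 13610 → 6805; 6805 is odd.
So 27220 = 2^2 · 6805.

6805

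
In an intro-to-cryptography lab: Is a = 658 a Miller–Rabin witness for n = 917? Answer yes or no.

n − 1 = 916 = 2^2 · 229, so s = 2 and d = 229.
x_0 = 658^229 mod 917 = 245.
x_0 is neither 1 nor 916, so continue squaring.
x_1 = 245^2 mod 917 = 420.
Reached i = s−1 = 1 without hitting −1: 658 is a Miller–Rabin witness and 917 is composite.

yes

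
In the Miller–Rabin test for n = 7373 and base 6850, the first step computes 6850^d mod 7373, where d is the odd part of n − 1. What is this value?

n − 1 = 7372 = 2^2 · 1843, so s = 2 and d = 1843.
6850^1843 mod 7373 = 242.

242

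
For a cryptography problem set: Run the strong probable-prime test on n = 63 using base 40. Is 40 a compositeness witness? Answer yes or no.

yes

n − 1 = 62 = 2^1 · 31, so s = 1 and d = 31.
By repeated squaring, 40^31 ≡ 40 (mod 63).
x_0 = 40^31 mod 63 = 40.
x_0 ∉ {1, 62} and s = 1, so 40 is a Miller–Rabin witness and 63 is composite.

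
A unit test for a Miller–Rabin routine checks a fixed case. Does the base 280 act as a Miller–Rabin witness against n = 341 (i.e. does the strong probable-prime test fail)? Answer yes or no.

n − 1 = 340 = 2^2 · 85, so s = 2 and d = 85.
x_0 = 280^85 mod 341 = 1.
x_0 = 1, so 280 is not a witness.

no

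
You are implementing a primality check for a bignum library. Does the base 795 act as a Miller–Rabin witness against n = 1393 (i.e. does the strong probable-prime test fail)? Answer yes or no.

yes

n − 1 = 1392 = 2^4 · 87, so s = 4 and d = 87.
x_0 = 795^87 mod 1393 = 596.
x_0 is neither 1 nor 1392, so continue squaring.
x_1 = 596^2 mod 1393 = 1.
x_1 = 1 but x_0 ≠ ±1, a nontrivial square root of 1 — 795 is a witness and 1393 is composite.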